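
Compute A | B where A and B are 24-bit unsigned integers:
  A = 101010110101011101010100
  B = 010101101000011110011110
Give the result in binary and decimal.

Apply | to each column (1 where either bit is 1):
  101010110101011101010100
| 010101101000011110011110
--------------------------
  111111111101011111011110

Answer: 111111111101011111011110 (16766942)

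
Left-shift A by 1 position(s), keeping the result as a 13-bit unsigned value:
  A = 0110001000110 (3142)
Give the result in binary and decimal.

Shift left by 1: drop the top 1 bit(s), append 1 zero(s) on the right.
  0110001000110  ->  discard [0], keep [110001000110], append 0
= 1100010001100

Answer: 1100010001100 (6284)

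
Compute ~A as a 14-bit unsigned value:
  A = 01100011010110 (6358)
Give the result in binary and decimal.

Flip each bit (0->1, 1->0):
  01100011010110
  10011100101001

Answer: 10011100101001 (10025)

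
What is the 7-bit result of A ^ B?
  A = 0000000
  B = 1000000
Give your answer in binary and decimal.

Apply ^ to each column (1 where bits differ):
  0000000
^ 1000000
---------
  1000000

Answer: 1000000 (64)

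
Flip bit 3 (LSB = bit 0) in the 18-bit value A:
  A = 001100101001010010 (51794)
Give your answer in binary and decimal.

Mask = 1 << 3 = 000000000000001000
Bit 3 of A is 0; XOR with the mask flips it to 1.
  001100101001010010
^ 000000000000001000
--------------------
  001100101001011010

Answer: 001100101001011010 (51802)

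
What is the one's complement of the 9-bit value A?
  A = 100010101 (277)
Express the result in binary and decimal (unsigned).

Flip each bit (0->1, 1->0):
  100010101
  011101010

Answer: 011101010 (234)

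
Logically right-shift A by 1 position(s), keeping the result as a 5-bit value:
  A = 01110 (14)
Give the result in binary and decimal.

Logical shift right by 1: drop the bottom 1 bit(s), prepend 1 zero(s) on the left.
  01110  ->  keep [0111], discard [0], prepend 0
= 00111

Answer: 00111 (7)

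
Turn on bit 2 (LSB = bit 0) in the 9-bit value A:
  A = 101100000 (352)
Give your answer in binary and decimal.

Mask = 1 << 2 = 000000100
Bit 2 of A is 0, so OR-ing with the mask flips it to 1.
  101100000
| 000000100
-----------
  101100100

Answer: 101100100 (356)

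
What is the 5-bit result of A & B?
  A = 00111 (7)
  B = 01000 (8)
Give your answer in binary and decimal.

Apply & to each column (1 only where both bits are 1):
  00111
& 01000
-------
  00000

Answer: 00000 (0)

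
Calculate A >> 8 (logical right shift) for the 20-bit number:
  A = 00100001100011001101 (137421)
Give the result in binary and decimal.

Logical shift right by 8: drop the bottom 8 bit(s), prepend 8 zero(s) on the left.
  00100001100011001101  ->  keep [001000011000], discard [11001101], prepend 00000000
= 00000000001000011000

Answer: 00000000001000011000 (536)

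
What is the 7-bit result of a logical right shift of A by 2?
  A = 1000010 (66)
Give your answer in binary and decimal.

Logical shift right by 2: drop the bottom 2 bit(s), prepend 2 zero(s) on the left.
  1000010  ->  keep [10000], discard [10], prepend 00
= 0010000

Answer: 0010000 (16)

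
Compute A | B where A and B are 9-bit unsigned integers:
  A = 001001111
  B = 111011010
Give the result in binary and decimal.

Apply | to each column (1 where either bit is 1):
  001001111
| 111011010
-----------
  111011111

Answer: 111011111 (479)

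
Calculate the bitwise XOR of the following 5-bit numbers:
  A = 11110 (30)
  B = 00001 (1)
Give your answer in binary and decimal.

Apply ^ to each column (1 where bits differ):
  11110
^ 00001
-------
  11111

Answer: 11111 (31)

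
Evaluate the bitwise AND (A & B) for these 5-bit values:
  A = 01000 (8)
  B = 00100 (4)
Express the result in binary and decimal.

Apply & to each column (1 only where both bits are 1):
  01000
& 00100
-------
  00000

Answer: 00000 (0)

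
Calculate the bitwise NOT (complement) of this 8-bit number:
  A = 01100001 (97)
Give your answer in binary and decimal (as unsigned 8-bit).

Flip each bit (0->1, 1->0):
  01100001
  10011110

Answer: 10011110 (158)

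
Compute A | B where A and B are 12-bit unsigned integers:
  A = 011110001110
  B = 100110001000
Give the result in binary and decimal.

Apply | to each column (1 where either bit is 1):
  011110001110
| 100110001000
--------------
  111110001110

Answer: 111110001110 (3982)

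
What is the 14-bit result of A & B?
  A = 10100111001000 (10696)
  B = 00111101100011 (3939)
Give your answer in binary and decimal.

Apply & to each column (1 only where both bits are 1):
  10100111001000
& 00111101100011
----------------
  00100101000000

Answer: 00100101000000 (2368)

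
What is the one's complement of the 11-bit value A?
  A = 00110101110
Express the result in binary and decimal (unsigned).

Flip each bit (0->1, 1->0):
  00110101110
  11001010001

Answer: 11001010001 (1617)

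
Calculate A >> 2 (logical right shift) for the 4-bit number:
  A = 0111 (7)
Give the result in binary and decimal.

Logical shift right by 2: drop the bottom 2 bit(s), prepend 2 zero(s) on the left.
  0111  ->  keep [01], discard [11], prepend 00
= 0001

Answer: 0001 (1)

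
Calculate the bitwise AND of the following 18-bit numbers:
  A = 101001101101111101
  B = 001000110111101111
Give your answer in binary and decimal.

Apply & to each column (1 only where both bits are 1):
  101001101101111101
& 001000110111101111
--------------------
  001000100101101101

Answer: 001000100101101101 (35181)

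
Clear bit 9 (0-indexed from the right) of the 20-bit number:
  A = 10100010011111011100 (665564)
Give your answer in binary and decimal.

Mask = ~(1 << 9) = 11111111110111111111
Bit 9 of A is 1, so AND-ing with the mask clears it to 0.
  10100010011111011100
& 11111111110111111111
----------------------
  10100010010111011100

Answer: 10100010010111011100 (665052)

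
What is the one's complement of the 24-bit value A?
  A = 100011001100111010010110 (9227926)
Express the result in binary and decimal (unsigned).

Flip each bit (0->1, 1->0):
  100011001100111010010110
  011100110011000101101001

Answer: 011100110011000101101001 (7549289)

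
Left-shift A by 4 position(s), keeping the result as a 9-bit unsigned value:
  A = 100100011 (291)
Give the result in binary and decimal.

Shift left by 4: drop the top 4 bit(s), append 4 zero(s) on the right.
  100100011  ->  discard [1001], keep [00011], append 0000
= 000110000

Answer: 000110000 (48)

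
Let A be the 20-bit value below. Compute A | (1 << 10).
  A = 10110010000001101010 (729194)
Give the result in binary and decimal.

Mask = 1 << 10 = 00000000010000000000
Bit 10 of A is 0, so OR-ing with the mask flips it to 1.
  10110010000001101010
| 00000000010000000000
----------------------
  10110010010001101010

Answer: 10110010010001101010 (730218)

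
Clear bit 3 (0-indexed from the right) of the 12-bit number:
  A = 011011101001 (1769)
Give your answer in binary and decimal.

Mask = ~(1 << 3) = 111111110111
Bit 3 of A is 1, so AND-ing with the mask clears it to 0.
  011011101001
& 111111110111
--------------
  011011100001

Answer: 011011100001 (1761)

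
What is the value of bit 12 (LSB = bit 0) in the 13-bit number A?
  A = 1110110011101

Bit 12 is the 13th from the right.
  1110110011101
  ^
That bit is 1.

Answer: 1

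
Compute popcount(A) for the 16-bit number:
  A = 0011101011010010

0011101011010010
1-bits at positions (from bit 0 = LSB): 1, 4, 6, 7, 9, 11, 12, 13
Count = 8

Answer: 8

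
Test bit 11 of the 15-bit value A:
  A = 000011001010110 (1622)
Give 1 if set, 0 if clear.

Bit 11 is the 12th from the right.
  000011001010110
     ^
That bit is 0.

Answer: 0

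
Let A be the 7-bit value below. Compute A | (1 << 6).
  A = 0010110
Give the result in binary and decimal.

Mask = 1 << 6 = 1000000
Bit 6 of A is 0, so OR-ing with the mask flips it to 1.
  0010110
| 1000000
---------
  1010110

Answer: 1010110 (86)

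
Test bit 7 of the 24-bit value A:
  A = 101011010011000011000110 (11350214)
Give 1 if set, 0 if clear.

Bit 7 is the 8th from the right.
  101011010011000011000110
                  ^
That bit is 1.

Answer: 1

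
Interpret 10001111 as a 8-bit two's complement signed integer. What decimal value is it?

MSB is 1, so the value is negative. Find the magnitude:
1. Invert bits:  01110000
2. Add 1:        01110001  = 113
3. Apply sign:   -113

Answer: -113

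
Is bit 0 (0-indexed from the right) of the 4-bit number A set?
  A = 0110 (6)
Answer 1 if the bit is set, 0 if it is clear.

Bit 0 is the 1st from the right.
  0110
     ^
That bit is 0.

Answer: 0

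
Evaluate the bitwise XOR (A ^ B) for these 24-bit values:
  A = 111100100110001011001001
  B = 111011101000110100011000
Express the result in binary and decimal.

Apply ^ to each column (1 where bits differ):
  111100100110001011001001
^ 111011101000110100011000
--------------------------
  000111001110111111010001

Answer: 000111001110111111010001 (1896401)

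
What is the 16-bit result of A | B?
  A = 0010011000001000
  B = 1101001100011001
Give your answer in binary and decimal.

Apply | to each column (1 where either bit is 1):
  0010011000001000
| 1101001100011001
------------------
  1111011100011001

Answer: 1111011100011001 (63257)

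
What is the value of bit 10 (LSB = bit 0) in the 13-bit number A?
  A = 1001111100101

Bit 10 is the 11th from the right.
  1001111100101
    ^
That bit is 0.

Answer: 0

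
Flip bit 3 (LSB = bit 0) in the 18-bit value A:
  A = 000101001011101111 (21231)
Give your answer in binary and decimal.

Mask = 1 << 3 = 000000000000001000
Bit 3 of A is 1; XOR with the mask flips it to 0.
  000101001011101111
^ 000000000000001000
--------------------
  000101001011100111

Answer: 000101001011100111 (21223)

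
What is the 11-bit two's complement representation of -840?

1. Binary of +840:  01101001000
2. Invert bits:     10010110111
3. Add 1:           10010111000

Answer: 10010111000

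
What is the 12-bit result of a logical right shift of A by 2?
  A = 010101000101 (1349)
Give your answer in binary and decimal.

Logical shift right by 2: drop the bottom 2 bit(s), prepend 2 zero(s) on the left.
  010101000101  ->  keep [0101010001], discard [01], prepend 00
= 000101010001

Answer: 000101010001 (337)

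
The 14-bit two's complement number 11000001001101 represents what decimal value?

MSB is 1, so the value is negative. Find the magnitude:
1. Invert bits:  00111110110010
2. Add 1:        00111110110011  = 4019
3. Apply sign:   -4019

Answer: -4019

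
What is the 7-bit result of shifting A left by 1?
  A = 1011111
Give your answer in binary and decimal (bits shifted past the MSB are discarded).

Shift left by 1: drop the top 1 bit(s), append 1 zero(s) on the right.
  1011111  ->  discard [1], keep [011111], append 0
= 0111110

Answer: 0111110 (62)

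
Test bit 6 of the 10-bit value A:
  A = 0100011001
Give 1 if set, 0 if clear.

Bit 6 is the 7th from the right.
  0100011001
     ^
That bit is 0.

Answer: 0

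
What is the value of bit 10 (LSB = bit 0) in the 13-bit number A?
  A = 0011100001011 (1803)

Bit 10 is the 11th from the right.
  0011100001011
    ^
That bit is 1.

Answer: 1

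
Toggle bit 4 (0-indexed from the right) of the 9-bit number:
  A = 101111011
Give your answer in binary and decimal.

Mask = 1 << 4 = 000010000
Bit 4 of A is 1; XOR with the mask flips it to 0.
  101111011
^ 000010000
-----------
  101101011

Answer: 101101011 (363)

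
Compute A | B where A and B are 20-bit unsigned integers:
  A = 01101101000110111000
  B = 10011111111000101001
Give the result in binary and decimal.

Apply | to each column (1 where either bit is 1):
  01101101000110111000
| 10011111111000101001
----------------------
  11111111111110111001

Answer: 11111111111110111001 (1048505)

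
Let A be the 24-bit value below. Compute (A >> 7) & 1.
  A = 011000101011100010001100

Bit 7 is the 8th from the right.
  011000101011100010001100
                  ^
That bit is 1.

Answer: 1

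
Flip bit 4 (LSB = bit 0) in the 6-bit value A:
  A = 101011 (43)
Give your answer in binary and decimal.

Mask = 1 << 4 = 010000
Bit 4 of A is 0; XOR with the mask flips it to 1.
  101011
^ 010000
--------
  111011

Answer: 111011 (59)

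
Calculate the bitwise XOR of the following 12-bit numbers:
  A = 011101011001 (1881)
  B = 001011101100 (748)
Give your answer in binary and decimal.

Apply ^ to each column (1 where bits differ):
  011101011001
^ 001011101100
--------------
  010110110101

Answer: 010110110101 (1461)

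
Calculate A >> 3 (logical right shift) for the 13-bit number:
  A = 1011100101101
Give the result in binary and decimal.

Logical shift right by 3: drop the bottom 3 bit(s), prepend 3 zero(s) on the left.
  1011100101101  ->  keep [1011100101], discard [101], prepend 000
= 0001011100101

Answer: 0001011100101 (741)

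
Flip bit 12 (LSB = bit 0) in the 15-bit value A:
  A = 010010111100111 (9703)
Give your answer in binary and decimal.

Mask = 1 << 12 = 001000000000000
Bit 12 of A is 0; XOR with the mask flips it to 1.
  010010111100111
^ 001000000000000
-----------------
  011010111100111

Answer: 011010111100111 (13799)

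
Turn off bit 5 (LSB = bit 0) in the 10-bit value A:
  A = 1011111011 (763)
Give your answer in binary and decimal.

Mask = ~(1 << 5) = 1111011111
Bit 5 of A is 1, so AND-ing with the mask clears it to 0.
  1011111011
& 1111011111
------------
  1011011011

Answer: 1011011011 (731)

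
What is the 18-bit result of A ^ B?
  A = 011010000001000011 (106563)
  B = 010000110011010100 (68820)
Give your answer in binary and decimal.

Apply ^ to each column (1 where bits differ):
  011010000001000011
^ 010000110011010100
--------------------
  001010110010010111

Answer: 001010110010010111 (44183)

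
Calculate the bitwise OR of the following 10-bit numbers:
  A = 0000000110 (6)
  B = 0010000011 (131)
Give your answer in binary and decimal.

Apply | to each column (1 where either bit is 1):
  0000000110
| 0010000011
------------
  0010000111

Answer: 0010000111 (135)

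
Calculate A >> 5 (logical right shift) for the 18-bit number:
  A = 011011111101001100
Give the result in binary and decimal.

Logical shift right by 5: drop the bottom 5 bit(s), prepend 5 zero(s) on the left.
  011011111101001100  ->  keep [0110111111010], discard [01100], prepend 00000
= 000000110111111010

Answer: 000000110111111010 (3578)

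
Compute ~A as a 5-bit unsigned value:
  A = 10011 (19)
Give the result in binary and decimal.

Flip each bit (0->1, 1->0):
  10011
  01100

Answer: 01100 (12)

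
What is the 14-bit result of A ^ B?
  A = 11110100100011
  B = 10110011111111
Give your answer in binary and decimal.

Apply ^ to each column (1 where bits differ):
  11110100100011
^ 10110011111111
----------------
  01000111011100

Answer: 01000111011100 (4572)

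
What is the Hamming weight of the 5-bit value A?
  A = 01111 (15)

01111
1-bits at positions (from bit 0 = LSB): 0, 1, 2, 3
Count = 4

Answer: 4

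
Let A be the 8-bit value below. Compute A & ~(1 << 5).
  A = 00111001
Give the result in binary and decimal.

Mask = ~(1 << 5) = 11011111
Bit 5 of A is 1, so AND-ing with the mask clears it to 0.
  00111001
& 11011111
----------
  00011001

Answer: 00011001 (25)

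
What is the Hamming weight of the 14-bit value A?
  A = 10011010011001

10011010011001
1-bits at positions (from bit 0 = LSB): 0, 3, 4, 7, 9, 10, 13
Count = 7

Answer: 7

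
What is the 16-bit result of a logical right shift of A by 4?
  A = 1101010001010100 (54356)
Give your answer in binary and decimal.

Logical shift right by 4: drop the bottom 4 bit(s), prepend 4 zero(s) on the left.
  1101010001010100  ->  keep [110101000101], discard [0100], prepend 0000
= 0000110101000101

Answer: 0000110101000101 (3397)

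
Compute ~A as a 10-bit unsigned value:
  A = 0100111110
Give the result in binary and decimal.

Flip each bit (0->1, 1->0):
  0100111110
  1011000001

Answer: 1011000001 (705)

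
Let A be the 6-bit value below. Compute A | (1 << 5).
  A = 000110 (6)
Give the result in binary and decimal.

Mask = 1 << 5 = 100000
Bit 5 of A is 0, so OR-ing with the mask flips it to 1.
  000110
| 100000
--------
  100110

Answer: 100110 (38)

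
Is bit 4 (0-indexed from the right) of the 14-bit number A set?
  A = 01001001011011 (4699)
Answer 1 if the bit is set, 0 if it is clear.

Bit 4 is the 5th from the right.
  01001001011011
           ^
That bit is 1.

Answer: 1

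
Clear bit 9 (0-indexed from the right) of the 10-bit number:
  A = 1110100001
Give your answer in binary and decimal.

Mask = ~(1 << 9) = 0111111111
Bit 9 of A is 1, so AND-ing with the mask clears it to 0.
  1110100001
& 0111111111
------------
  0110100001

Answer: 0110100001 (417)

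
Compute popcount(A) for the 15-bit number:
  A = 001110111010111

001110111010111
1-bits at positions (from bit 0 = LSB): 0, 1, 2, 4, 6, 7, 8, 10, 11, 12
Count = 10

Answer: 10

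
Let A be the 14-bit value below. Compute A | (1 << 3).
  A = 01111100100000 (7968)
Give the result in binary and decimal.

Mask = 1 << 3 = 00000000001000
Bit 3 of A is 0, so OR-ing with the mask flips it to 1.
  01111100100000
| 00000000001000
----------------
  01111100101000

Answer: 01111100101000 (7976)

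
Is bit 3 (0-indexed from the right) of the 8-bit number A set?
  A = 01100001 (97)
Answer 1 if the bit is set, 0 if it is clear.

Bit 3 is the 4th from the right.
  01100001
      ^
That bit is 0.

Answer: 0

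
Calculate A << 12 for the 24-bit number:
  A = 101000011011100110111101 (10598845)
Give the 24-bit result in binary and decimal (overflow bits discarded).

Shift left by 12: drop the top 12 bit(s), append 12 zero(s) on the right.
  101000011011100110111101  ->  discard [101000011011], keep [100110111101], append 000000000000
= 100110111101000000000000

Answer: 100110111101000000000000 (10211328)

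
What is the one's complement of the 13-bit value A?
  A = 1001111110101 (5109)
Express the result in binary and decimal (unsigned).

Flip each bit (0->1, 1->0):
  1001111110101
  0110000001010

Answer: 0110000001010 (3082)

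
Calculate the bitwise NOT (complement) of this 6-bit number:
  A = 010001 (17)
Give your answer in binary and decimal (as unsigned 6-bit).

Flip each bit (0->1, 1->0):
  010001
  101110

Answer: 101110 (46)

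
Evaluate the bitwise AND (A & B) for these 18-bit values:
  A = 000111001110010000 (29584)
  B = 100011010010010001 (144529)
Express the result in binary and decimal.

Apply & to each column (1 only where both bits are 1):
  000111001110010000
& 100011010010010001
--------------------
  000011000010010000

Answer: 000011000010010000 (12432)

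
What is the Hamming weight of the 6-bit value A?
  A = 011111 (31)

011111
1-bits at positions (from bit 0 = LSB): 0, 1, 2, 3, 4
Count = 5

Answer: 5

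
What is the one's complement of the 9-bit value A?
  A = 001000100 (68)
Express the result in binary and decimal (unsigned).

Flip each bit (0->1, 1->0):
  001000100
  110111011

Answer: 110111011 (443)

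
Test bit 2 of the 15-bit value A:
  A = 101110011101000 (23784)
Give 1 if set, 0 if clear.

Bit 2 is the 3rd from the right.
  101110011101000
              ^
That bit is 0.

Answer: 0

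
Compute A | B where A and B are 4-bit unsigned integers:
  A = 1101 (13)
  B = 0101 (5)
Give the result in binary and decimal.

Apply | to each column (1 where either bit is 1):
  1101
| 0101
------
  1101

Answer: 1101 (13)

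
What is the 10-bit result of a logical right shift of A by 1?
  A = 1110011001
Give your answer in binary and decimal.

Logical shift right by 1: drop the bottom 1 bit(s), prepend 1 zero(s) on the left.
  1110011001  ->  keep [111001100], discard [1], prepend 0
= 0111001100

Answer: 0111001100 (460)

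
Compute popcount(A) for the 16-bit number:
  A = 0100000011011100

0100000011011100
1-bits at positions (from bit 0 = LSB): 2, 3, 4, 6, 7, 14
Count = 6

Answer: 6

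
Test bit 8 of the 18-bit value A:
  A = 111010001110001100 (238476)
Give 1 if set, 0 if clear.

Bit 8 is the 9th from the right.
  111010001110001100
           ^
That bit is 1.

Answer: 1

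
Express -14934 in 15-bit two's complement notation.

1. Binary of +14934:  011101001010110
2. Invert bits:     100010110101001
3. Add 1:           100010110101010

Answer: 100010110101010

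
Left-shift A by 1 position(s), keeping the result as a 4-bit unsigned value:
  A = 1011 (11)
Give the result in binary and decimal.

Shift left by 1: drop the top 1 bit(s), append 1 zero(s) on the right.
  1011  ->  discard [1], keep [011], append 0
= 0110

Answer: 0110 (6)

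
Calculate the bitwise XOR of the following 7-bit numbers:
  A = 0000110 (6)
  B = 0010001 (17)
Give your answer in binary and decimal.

Apply ^ to each column (1 where bits differ):
  0000110
^ 0010001
---------
  0010111

Answer: 0010111 (23)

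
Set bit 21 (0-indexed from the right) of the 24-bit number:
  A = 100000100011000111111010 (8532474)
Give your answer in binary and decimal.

Mask = 1 << 21 = 001000000000000000000000
Bit 21 of A is 0, so OR-ing with the mask flips it to 1.
  100000100011000111111010
| 001000000000000000000000
--------------------------
  101000100011000111111010

Answer: 101000100011000111111010 (10629626)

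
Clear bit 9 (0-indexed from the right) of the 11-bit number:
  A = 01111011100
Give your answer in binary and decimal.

Mask = ~(1 << 9) = 10111111111
Bit 9 of A is 1, so AND-ing with the mask clears it to 0.
  01111011100
& 10111111111
-------------
  00111011100

Answer: 00111011100 (476)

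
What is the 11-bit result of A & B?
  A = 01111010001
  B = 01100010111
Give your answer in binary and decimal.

Apply & to each column (1 only where both bits are 1):
  01111010001
& 01100010111
-------------
  01100010001

Answer: 01100010001 (785)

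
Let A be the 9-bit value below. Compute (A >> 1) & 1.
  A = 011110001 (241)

Bit 1 is the 2nd from the right.
  011110001
         ^
That bit is 0.

Answer: 0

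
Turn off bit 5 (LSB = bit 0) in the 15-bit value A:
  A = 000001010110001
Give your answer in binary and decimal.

Mask = ~(1 << 5) = 111111111011111
Bit 5 of A is 1, so AND-ing with the mask clears it to 0.
  000001010110001
& 111111111011111
-----------------
  000001010010001

Answer: 000001010010001 (657)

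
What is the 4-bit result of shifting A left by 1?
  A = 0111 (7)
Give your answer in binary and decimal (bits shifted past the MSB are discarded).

Shift left by 1: drop the top 1 bit(s), append 1 zero(s) on the right.
  0111  ->  discard [0], keep [111], append 0
= 1110

Answer: 1110 (14)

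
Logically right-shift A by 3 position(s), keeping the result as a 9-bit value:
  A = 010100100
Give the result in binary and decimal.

Logical shift right by 3: drop the bottom 3 bit(s), prepend 3 zero(s) on the left.
  010100100  ->  keep [010100], discard [100], prepend 000
= 000010100

Answer: 000010100 (20)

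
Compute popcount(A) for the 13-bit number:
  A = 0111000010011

0111000010011
1-bits at positions (from bit 0 = LSB): 0, 1, 4, 9, 10, 11
Count = 6

Answer: 6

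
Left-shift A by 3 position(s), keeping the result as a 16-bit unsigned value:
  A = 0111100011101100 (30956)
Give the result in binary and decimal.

Shift left by 3: drop the top 3 bit(s), append 3 zero(s) on the right.
  0111100011101100  ->  discard [011], keep [1100011101100], append 000
= 1100011101100000

Answer: 1100011101100000 (51040)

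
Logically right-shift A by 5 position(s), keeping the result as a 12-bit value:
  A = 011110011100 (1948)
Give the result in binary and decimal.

Logical shift right by 5: drop the bottom 5 bit(s), prepend 5 zero(s) on the left.
  011110011100  ->  keep [0111100], discard [11100], prepend 00000
= 000000111100

Answer: 000000111100 (60)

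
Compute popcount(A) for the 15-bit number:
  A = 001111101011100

001111101011100
1-bits at positions (from bit 0 = LSB): 2, 3, 4, 6, 8, 9, 10, 11, 12
Count = 9

Answer: 9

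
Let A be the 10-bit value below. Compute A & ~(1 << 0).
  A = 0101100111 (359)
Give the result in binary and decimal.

Mask = ~(1 << 0) = 1111111110
Bit 0 of A is 1, so AND-ing with the mask clears it to 0.
  0101100111
& 1111111110
------------
  0101100110

Answer: 0101100110 (358)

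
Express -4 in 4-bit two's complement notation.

1. Binary of +4:  0100
2. Invert bits:     1011
3. Add 1:           1100

Answer: 1100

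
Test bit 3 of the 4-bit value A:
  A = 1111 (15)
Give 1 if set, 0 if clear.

Bit 3 is the 4th from the right.
  1111
  ^
That bit is 1.

Answer: 1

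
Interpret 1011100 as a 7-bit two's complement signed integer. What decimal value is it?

MSB is 1, so the value is negative. Find the magnitude:
1. Invert bits:  0100011
2. Add 1:        0100100  = 36
3. Apply sign:   -36

Answer: -36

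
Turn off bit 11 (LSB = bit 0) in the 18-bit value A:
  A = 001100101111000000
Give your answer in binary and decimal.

Mask = ~(1 << 11) = 111111011111111111
Bit 11 of A is 1, so AND-ing with the mask clears it to 0.
  001100101111000000
& 111111011111111111
--------------------
  001100001111000000

Answer: 001100001111000000 (50112)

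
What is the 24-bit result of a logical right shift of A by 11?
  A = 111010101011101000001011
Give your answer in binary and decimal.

Logical shift right by 11: drop the bottom 11 bit(s), prepend 11 zero(s) on the left.
  111010101011101000001011  ->  keep [1110101010111], discard [01000001011], prepend 00000000000
= 000000000001110101010111

Answer: 000000000001110101010111 (7511)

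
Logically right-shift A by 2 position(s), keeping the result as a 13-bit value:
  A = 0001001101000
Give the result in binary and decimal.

Logical shift right by 2: drop the bottom 2 bit(s), prepend 2 zero(s) on the left.
  0001001101000  ->  keep [00010011010], discard [00], prepend 00
= 0000010011010

Answer: 0000010011010 (154)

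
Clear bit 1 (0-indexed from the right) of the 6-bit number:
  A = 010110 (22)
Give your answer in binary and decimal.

Mask = ~(1 << 1) = 111101
Bit 1 of A is 1, so AND-ing with the mask clears it to 0.
  010110
& 111101
--------
  010100

Answer: 010100 (20)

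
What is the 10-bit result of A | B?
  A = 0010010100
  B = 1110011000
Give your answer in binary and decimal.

Apply | to each column (1 where either bit is 1):
  0010010100
| 1110011000
------------
  1110011100

Answer: 1110011100 (924)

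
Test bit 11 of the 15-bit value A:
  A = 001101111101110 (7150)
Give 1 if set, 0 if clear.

Bit 11 is the 12th from the right.
  001101111101110
     ^
That bit is 1.

Answer: 1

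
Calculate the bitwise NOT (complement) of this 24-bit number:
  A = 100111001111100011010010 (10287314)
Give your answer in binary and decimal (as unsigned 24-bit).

Flip each bit (0->1, 1->0):
  100111001111100011010010
  011000110000011100101101

Answer: 011000110000011100101101 (6489901)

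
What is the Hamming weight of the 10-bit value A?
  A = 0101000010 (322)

0101000010
1-bits at positions (from bit 0 = LSB): 1, 6, 8
Count = 3

Answer: 3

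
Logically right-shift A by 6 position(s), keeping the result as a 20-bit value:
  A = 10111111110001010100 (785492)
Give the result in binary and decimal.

Logical shift right by 6: drop the bottom 6 bit(s), prepend 6 zero(s) on the left.
  10111111110001010100  ->  keep [10111111110001], discard [010100], prepend 000000
= 00000010111111110001

Answer: 00000010111111110001 (12273)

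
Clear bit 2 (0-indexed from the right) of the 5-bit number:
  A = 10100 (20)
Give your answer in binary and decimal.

Mask = ~(1 << 2) = 11011
Bit 2 of A is 1, so AND-ing with the mask clears it to 0.
  10100
& 11011
-------
  10000

Answer: 10000 (16)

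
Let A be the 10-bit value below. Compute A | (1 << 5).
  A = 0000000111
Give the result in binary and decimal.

Mask = 1 << 5 = 0000100000
Bit 5 of A is 0, so OR-ing with the mask flips it to 1.
  0000000111
| 0000100000
------------
  0000100111

Answer: 0000100111 (39)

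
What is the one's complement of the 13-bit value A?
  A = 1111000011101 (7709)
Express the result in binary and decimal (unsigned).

Flip each bit (0->1, 1->0):
  1111000011101
  0000111100010

Answer: 0000111100010 (482)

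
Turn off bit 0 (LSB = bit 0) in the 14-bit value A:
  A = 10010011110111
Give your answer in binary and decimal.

Mask = ~(1 << 0) = 11111111111110
Bit 0 of A is 1, so AND-ing with the mask clears it to 0.
  10010011110111
& 11111111111110
----------------
  10010011110110

Answer: 10010011110110 (9462)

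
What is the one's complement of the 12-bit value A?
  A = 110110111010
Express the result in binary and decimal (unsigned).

Flip each bit (0->1, 1->0):
  110110111010
  001001000101

Answer: 001001000101 (581)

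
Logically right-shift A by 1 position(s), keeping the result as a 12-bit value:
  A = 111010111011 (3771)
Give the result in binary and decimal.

Logical shift right by 1: drop the bottom 1 bit(s), prepend 1 zero(s) on the left.
  111010111011  ->  keep [11101011101], discard [1], prepend 0
= 011101011101

Answer: 011101011101 (1885)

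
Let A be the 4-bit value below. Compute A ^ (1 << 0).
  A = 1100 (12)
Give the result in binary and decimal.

Mask = 1 << 0 = 0001
Bit 0 of A is 0; XOR with the mask flips it to 1.
  1100
^ 0001
------
  1101

Answer: 1101 (13)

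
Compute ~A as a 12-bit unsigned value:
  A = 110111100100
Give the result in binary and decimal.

Flip each bit (0->1, 1->0):
  110111100100
  001000011011

Answer: 001000011011 (539)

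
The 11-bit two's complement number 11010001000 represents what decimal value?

MSB is 1, so the value is negative. Find the magnitude:
1. Invert bits:  00101110111
2. Add 1:        00101111000  = 376
3. Apply sign:   -376

Answer: -376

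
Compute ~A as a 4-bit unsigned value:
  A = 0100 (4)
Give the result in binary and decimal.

Flip each bit (0->1, 1->0):
  0100
  1011

Answer: 1011 (11)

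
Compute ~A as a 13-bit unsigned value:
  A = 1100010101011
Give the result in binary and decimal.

Flip each bit (0->1, 1->0):
  1100010101011
  0011101010100

Answer: 0011101010100 (1876)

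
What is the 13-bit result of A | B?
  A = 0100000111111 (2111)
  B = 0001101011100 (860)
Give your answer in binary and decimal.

Apply | to each column (1 where either bit is 1):
  0100000111111
| 0001101011100
---------------
  0101101111111

Answer: 0101101111111 (2943)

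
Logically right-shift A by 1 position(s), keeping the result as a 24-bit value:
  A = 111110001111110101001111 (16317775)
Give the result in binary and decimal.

Logical shift right by 1: drop the bottom 1 bit(s), prepend 1 zero(s) on the left.
  111110001111110101001111  ->  keep [11111000111111010100111], discard [1], prepend 0
= 011111000111111010100111

Answer: 011111000111111010100111 (8158887)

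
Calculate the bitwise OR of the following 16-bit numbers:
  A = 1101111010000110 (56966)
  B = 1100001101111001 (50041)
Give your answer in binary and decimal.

Apply | to each column (1 where either bit is 1):
  1101111010000110
| 1100001101111001
------------------
  1101111111111111

Answer: 1101111111111111 (57343)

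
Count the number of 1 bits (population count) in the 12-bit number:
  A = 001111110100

001111110100
1-bits at positions (from bit 0 = LSB): 2, 4, 5, 6, 7, 8, 9
Count = 7

Answer: 7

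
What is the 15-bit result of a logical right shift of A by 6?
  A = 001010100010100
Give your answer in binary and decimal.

Logical shift right by 6: drop the bottom 6 bit(s), prepend 6 zero(s) on the left.
  001010100010100  ->  keep [001010100], discard [010100], prepend 000000
= 000000001010100

Answer: 000000001010100 (84)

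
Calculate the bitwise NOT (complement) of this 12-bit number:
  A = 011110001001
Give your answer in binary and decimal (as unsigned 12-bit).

Flip each bit (0->1, 1->0):
  011110001001
  100001110110

Answer: 100001110110 (2166)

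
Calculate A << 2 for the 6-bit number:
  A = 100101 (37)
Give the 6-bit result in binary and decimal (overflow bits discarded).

Shift left by 2: drop the top 2 bit(s), append 2 zero(s) on the right.
  100101  ->  discard [10], keep [0101], append 00
= 010100

Answer: 010100 (20)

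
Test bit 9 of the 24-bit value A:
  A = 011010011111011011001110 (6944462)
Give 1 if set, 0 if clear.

Bit 9 is the 10th from the right.
  011010011111011011001110
                ^
That bit is 1.

Answer: 1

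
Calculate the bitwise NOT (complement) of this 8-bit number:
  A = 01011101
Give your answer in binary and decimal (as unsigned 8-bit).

Flip each bit (0->1, 1->0):
  01011101
  10100010

Answer: 10100010 (162)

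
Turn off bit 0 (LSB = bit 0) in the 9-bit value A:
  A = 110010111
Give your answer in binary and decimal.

Mask = ~(1 << 0) = 111111110
Bit 0 of A is 1, so AND-ing with the mask clears it to 0.
  110010111
& 111111110
-----------
  110010110

Answer: 110010110 (406)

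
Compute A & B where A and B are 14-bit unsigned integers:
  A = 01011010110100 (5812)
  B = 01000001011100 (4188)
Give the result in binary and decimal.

Apply & to each column (1 only where both bits are 1):
  01011010110100
& 01000001011100
----------------
  01000000010100

Answer: 01000000010100 (4116)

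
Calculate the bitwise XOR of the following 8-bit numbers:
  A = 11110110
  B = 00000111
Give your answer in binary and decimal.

Apply ^ to each column (1 where bits differ):
  11110110
^ 00000111
----------
  11110001

Answer: 11110001 (241)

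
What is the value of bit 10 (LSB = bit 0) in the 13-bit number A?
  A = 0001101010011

Bit 10 is the 11th from the right.
  0001101010011
    ^
That bit is 0.

Answer: 0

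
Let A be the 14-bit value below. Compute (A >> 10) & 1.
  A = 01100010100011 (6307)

Bit 10 is the 11th from the right.
  01100010100011
     ^
That bit is 0.

Answer: 0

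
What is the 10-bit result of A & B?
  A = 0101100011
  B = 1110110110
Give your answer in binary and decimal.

Apply & to each column (1 only where both bits are 1):
  0101100011
& 1110110110
------------
  0100100010

Answer: 0100100010 (290)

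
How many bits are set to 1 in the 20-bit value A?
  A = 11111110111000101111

11111110111000101111
1-bits at positions (from bit 0 = LSB): 0, 1, 2, 3, 5, 9, 10, 11, 13, 14, 15, 16, 17, 18, 19
Count = 15

Answer: 15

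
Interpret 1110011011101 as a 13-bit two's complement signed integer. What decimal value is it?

MSB is 1, so the value is negative. Find the magnitude:
1. Invert bits:  0001100100010
2. Add 1:        0001100100011  = 803
3. Apply sign:   -803

Answer: -803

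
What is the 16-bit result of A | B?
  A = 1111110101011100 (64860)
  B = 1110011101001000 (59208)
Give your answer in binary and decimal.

Apply | to each column (1 where either bit is 1):
  1111110101011100
| 1110011101001000
------------------
  1111111101011100

Answer: 1111111101011100 (65372)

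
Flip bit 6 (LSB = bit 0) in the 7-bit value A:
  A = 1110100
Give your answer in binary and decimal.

Mask = 1 << 6 = 1000000
Bit 6 of A is 1; XOR with the mask flips it to 0.
  1110100
^ 1000000
---------
  0110100

Answer: 0110100 (52)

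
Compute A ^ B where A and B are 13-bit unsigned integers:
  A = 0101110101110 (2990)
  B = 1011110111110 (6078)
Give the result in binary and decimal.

Apply ^ to each column (1 where bits differ):
  0101110101110
^ 1011110111110
---------------
  1110000010000

Answer: 1110000010000 (7184)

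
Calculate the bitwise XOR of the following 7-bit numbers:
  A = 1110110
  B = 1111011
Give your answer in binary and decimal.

Apply ^ to each column (1 where bits differ):
  1110110
^ 1111011
---------
  0001101

Answer: 0001101 (13)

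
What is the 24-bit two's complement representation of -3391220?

1. Binary of +3391220:  001100111011111011110100
2. Invert bits:     110011000100000100001011
3. Add 1:           110011000100000100001100

Answer: 110011000100000100001100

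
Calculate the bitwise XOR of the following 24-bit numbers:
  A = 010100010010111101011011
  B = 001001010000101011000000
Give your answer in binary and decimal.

Apply ^ to each column (1 where bits differ):
  010100010010111101011011
^ 001001010000101011000000
--------------------------
  011101000010010110011011

Answer: 011101000010010110011011 (7611803)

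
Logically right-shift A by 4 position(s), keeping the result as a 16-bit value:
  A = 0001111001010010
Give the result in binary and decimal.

Logical shift right by 4: drop the bottom 4 bit(s), prepend 4 zero(s) on the left.
  0001111001010010  ->  keep [000111100101], discard [0010], prepend 0000
= 0000000111100101

Answer: 0000000111100101 (485)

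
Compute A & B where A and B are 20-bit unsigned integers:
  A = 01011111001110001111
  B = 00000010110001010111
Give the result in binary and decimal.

Apply & to each column (1 only where both bits are 1):
  01011111001110001111
& 00000010110001010111
----------------------
  00000010000000000111

Answer: 00000010000000000111 (8199)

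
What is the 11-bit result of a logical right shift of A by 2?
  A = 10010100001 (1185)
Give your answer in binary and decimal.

Logical shift right by 2: drop the bottom 2 bit(s), prepend 2 zero(s) on the left.
  10010100001  ->  keep [100101000], discard [01], prepend 00
= 00100101000

Answer: 00100101000 (296)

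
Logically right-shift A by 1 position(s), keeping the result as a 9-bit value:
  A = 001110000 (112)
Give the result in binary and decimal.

Logical shift right by 1: drop the bottom 1 bit(s), prepend 1 zero(s) on the left.
  001110000  ->  keep [00111000], discard [0], prepend 0
= 000111000

Answer: 000111000 (56)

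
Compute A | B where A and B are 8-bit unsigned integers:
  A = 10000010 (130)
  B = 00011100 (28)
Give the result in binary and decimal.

Apply | to each column (1 where either bit is 1):
  10000010
| 00011100
----------
  10011110

Answer: 10011110 (158)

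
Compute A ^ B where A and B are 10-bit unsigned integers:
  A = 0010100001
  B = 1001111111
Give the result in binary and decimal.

Apply ^ to each column (1 where bits differ):
  0010100001
^ 1001111111
------------
  1011011110

Answer: 1011011110 (734)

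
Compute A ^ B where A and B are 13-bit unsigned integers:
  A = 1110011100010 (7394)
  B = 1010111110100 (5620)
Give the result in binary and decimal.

Apply ^ to each column (1 where bits differ):
  1110011100010
^ 1010111110100
---------------
  0100100010110

Answer: 0100100010110 (2326)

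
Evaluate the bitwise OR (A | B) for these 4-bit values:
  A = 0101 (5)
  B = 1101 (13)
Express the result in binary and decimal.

Apply | to each column (1 where either bit is 1):
  0101
| 1101
------
  1101

Answer: 1101 (13)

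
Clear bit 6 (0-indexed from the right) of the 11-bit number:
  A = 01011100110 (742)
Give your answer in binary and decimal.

Mask = ~(1 << 6) = 11110111111
Bit 6 of A is 1, so AND-ing with the mask clears it to 0.
  01011100110
& 11110111111
-------------
  01010100110

Answer: 01010100110 (678)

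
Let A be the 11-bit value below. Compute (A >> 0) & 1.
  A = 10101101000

Bit 0 is the 1st from the right.
  10101101000
            ^
That bit is 0.

Answer: 0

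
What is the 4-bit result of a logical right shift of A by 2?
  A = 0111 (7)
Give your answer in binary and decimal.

Logical shift right by 2: drop the bottom 2 bit(s), prepend 2 zero(s) on the left.
  0111  ->  keep [01], discard [11], prepend 00
= 0001

Answer: 0001 (1)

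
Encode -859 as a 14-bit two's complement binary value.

1. Binary of +859:  00001101011011
2. Invert bits:     11110010100100
3. Add 1:           11110010100101

Answer: 11110010100101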